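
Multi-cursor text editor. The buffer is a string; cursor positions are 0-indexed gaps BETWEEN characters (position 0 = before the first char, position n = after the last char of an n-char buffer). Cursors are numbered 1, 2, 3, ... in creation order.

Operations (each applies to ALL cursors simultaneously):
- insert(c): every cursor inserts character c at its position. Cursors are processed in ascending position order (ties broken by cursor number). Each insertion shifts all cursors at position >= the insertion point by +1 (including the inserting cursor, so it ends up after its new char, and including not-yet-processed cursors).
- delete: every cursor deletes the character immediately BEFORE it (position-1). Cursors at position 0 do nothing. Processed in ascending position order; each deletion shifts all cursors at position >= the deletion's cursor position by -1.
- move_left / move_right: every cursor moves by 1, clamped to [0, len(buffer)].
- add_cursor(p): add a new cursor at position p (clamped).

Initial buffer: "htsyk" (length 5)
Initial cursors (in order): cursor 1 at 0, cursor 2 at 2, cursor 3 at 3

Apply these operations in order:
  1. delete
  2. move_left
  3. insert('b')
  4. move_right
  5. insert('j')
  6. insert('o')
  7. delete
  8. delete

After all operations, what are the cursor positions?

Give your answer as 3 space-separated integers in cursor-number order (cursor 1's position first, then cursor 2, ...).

Answer: 4 4 4

Derivation:
After op 1 (delete): buffer="hyk" (len 3), cursors c1@0 c2@1 c3@1, authorship ...
After op 2 (move_left): buffer="hyk" (len 3), cursors c1@0 c2@0 c3@0, authorship ...
After op 3 (insert('b')): buffer="bbbhyk" (len 6), cursors c1@3 c2@3 c3@3, authorship 123...
After op 4 (move_right): buffer="bbbhyk" (len 6), cursors c1@4 c2@4 c3@4, authorship 123...
After op 5 (insert('j')): buffer="bbbhjjjyk" (len 9), cursors c1@7 c2@7 c3@7, authorship 123.123..
After op 6 (insert('o')): buffer="bbbhjjjoooyk" (len 12), cursors c1@10 c2@10 c3@10, authorship 123.123123..
After op 7 (delete): buffer="bbbhjjjyk" (len 9), cursors c1@7 c2@7 c3@7, authorship 123.123..
After op 8 (delete): buffer="bbbhyk" (len 6), cursors c1@4 c2@4 c3@4, authorship 123...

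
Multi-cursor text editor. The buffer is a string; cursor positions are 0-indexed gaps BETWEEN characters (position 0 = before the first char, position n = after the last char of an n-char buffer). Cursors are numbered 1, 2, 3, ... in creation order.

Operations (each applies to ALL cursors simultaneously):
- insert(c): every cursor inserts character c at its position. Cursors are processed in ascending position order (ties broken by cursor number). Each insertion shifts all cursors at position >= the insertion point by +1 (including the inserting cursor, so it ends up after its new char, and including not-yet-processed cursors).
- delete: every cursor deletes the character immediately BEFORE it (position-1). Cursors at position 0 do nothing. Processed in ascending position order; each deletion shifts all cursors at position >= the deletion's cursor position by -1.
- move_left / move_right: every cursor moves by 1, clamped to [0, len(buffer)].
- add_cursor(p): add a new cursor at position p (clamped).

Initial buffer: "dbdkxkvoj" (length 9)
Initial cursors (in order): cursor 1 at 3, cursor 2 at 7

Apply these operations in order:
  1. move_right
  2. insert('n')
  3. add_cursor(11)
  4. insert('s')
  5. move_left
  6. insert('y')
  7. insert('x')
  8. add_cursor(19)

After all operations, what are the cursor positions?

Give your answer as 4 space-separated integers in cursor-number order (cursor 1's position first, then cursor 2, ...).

After op 1 (move_right): buffer="dbdkxkvoj" (len 9), cursors c1@4 c2@8, authorship .........
After op 2 (insert('n')): buffer="dbdknxkvonj" (len 11), cursors c1@5 c2@10, authorship ....1....2.
After op 3 (add_cursor(11)): buffer="dbdknxkvonj" (len 11), cursors c1@5 c2@10 c3@11, authorship ....1....2.
After op 4 (insert('s')): buffer="dbdknsxkvonsjs" (len 14), cursors c1@6 c2@12 c3@14, authorship ....11....22.3
After op 5 (move_left): buffer="dbdknsxkvonsjs" (len 14), cursors c1@5 c2@11 c3@13, authorship ....11....22.3
After op 6 (insert('y')): buffer="dbdknysxkvonysjys" (len 17), cursors c1@6 c2@13 c3@16, authorship ....111....222.33
After op 7 (insert('x')): buffer="dbdknyxsxkvonyxsjyxs" (len 20), cursors c1@7 c2@15 c3@19, authorship ....1111....2222.333
After op 8 (add_cursor(19)): buffer="dbdknyxsxkvonyxsjyxs" (len 20), cursors c1@7 c2@15 c3@19 c4@19, authorship ....1111....2222.333

Answer: 7 15 19 19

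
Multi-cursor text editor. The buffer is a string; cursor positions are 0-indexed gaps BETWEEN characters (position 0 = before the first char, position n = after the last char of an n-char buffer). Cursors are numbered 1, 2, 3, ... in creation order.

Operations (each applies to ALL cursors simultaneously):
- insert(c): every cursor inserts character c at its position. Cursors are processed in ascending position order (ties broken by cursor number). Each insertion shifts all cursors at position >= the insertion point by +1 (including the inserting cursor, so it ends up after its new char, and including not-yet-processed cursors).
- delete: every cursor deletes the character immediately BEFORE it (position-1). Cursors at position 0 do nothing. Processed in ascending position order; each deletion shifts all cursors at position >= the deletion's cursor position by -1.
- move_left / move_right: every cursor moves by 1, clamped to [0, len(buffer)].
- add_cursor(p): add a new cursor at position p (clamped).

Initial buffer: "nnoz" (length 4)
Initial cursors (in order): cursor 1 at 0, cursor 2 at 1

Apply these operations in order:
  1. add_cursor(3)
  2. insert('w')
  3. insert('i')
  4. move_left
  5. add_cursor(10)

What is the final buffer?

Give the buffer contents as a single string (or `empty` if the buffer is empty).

After op 1 (add_cursor(3)): buffer="nnoz" (len 4), cursors c1@0 c2@1 c3@3, authorship ....
After op 2 (insert('w')): buffer="wnwnowz" (len 7), cursors c1@1 c2@3 c3@6, authorship 1.2..3.
After op 3 (insert('i')): buffer="winwinowiz" (len 10), cursors c1@2 c2@5 c3@9, authorship 11.22..33.
After op 4 (move_left): buffer="winwinowiz" (len 10), cursors c1@1 c2@4 c3@8, authorship 11.22..33.
After op 5 (add_cursor(10)): buffer="winwinowiz" (len 10), cursors c1@1 c2@4 c3@8 c4@10, authorship 11.22..33.

Answer: winwinowiz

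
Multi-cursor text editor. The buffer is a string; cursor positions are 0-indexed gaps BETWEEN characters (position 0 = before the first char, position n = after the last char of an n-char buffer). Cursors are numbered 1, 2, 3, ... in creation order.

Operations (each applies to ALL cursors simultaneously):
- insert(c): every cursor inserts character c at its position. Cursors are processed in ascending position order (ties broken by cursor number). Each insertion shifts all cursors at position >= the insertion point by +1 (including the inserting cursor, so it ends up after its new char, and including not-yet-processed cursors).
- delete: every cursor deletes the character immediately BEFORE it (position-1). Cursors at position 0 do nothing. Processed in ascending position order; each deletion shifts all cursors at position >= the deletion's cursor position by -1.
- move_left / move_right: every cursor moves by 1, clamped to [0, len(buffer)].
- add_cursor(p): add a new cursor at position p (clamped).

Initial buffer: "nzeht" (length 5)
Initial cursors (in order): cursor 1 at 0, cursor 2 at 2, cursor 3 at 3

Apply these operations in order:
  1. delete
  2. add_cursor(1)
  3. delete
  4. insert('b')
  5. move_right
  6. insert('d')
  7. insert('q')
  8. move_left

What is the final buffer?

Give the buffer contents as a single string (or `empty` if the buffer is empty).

After op 1 (delete): buffer="nht" (len 3), cursors c1@0 c2@1 c3@1, authorship ...
After op 2 (add_cursor(1)): buffer="nht" (len 3), cursors c1@0 c2@1 c3@1 c4@1, authorship ...
After op 3 (delete): buffer="ht" (len 2), cursors c1@0 c2@0 c3@0 c4@0, authorship ..
After op 4 (insert('b')): buffer="bbbbht" (len 6), cursors c1@4 c2@4 c3@4 c4@4, authorship 1234..
After op 5 (move_right): buffer="bbbbht" (len 6), cursors c1@5 c2@5 c3@5 c4@5, authorship 1234..
After op 6 (insert('d')): buffer="bbbbhddddt" (len 10), cursors c1@9 c2@9 c3@9 c4@9, authorship 1234.1234.
After op 7 (insert('q')): buffer="bbbbhddddqqqqt" (len 14), cursors c1@13 c2@13 c3@13 c4@13, authorship 1234.12341234.
After op 8 (move_left): buffer="bbbbhddddqqqqt" (len 14), cursors c1@12 c2@12 c3@12 c4@12, authorship 1234.12341234.

Answer: bbbbhddddqqqqt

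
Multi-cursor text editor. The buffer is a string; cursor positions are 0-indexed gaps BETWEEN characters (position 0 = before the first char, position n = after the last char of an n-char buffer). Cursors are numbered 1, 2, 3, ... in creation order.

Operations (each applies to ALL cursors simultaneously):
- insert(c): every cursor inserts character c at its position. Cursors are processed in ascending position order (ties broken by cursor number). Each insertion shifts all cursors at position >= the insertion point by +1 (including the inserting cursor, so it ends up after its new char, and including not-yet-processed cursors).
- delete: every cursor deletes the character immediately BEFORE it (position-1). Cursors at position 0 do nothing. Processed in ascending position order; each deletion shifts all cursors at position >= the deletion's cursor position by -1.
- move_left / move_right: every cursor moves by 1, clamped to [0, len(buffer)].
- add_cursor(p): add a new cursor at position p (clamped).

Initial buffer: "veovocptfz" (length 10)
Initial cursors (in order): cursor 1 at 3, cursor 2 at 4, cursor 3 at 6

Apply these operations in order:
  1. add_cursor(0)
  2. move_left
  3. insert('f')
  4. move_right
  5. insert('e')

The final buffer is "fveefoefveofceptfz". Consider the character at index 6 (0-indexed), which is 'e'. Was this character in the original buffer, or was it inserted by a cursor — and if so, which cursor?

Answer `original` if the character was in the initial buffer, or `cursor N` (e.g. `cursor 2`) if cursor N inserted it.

Answer: cursor 1

Derivation:
After op 1 (add_cursor(0)): buffer="veovocptfz" (len 10), cursors c4@0 c1@3 c2@4 c3@6, authorship ..........
After op 2 (move_left): buffer="veovocptfz" (len 10), cursors c4@0 c1@2 c2@3 c3@5, authorship ..........
After op 3 (insert('f')): buffer="fvefofvofcptfz" (len 14), cursors c4@1 c1@4 c2@6 c3@9, authorship 4..1.2..3.....
After op 4 (move_right): buffer="fvefofvofcptfz" (len 14), cursors c4@2 c1@5 c2@7 c3@10, authorship 4..1.2..3.....
After op 5 (insert('e')): buffer="fveefoefveofceptfz" (len 18), cursors c4@3 c1@7 c2@10 c3@14, authorship 4.4.1.12.2.3.3....
Authorship (.=original, N=cursor N): 4 . 4 . 1 . 1 2 . 2 . 3 . 3 . . . .
Index 6: author = 1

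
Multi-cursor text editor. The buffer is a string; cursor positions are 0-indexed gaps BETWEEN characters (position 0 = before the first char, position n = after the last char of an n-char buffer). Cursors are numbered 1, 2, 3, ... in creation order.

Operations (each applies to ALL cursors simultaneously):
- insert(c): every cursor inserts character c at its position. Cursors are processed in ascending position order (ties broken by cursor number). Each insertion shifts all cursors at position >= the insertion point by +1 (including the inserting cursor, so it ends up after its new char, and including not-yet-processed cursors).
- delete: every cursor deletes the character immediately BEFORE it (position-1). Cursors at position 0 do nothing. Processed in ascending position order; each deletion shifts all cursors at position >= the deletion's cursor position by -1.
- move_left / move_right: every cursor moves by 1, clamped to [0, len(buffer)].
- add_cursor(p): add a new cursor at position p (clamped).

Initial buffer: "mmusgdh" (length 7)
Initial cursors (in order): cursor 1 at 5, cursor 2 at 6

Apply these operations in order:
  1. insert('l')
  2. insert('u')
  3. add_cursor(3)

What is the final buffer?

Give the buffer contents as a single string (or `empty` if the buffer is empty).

After op 1 (insert('l')): buffer="mmusgldlh" (len 9), cursors c1@6 c2@8, authorship .....1.2.
After op 2 (insert('u')): buffer="mmusgludluh" (len 11), cursors c1@7 c2@10, authorship .....11.22.
After op 3 (add_cursor(3)): buffer="mmusgludluh" (len 11), cursors c3@3 c1@7 c2@10, authorship .....11.22.

Answer: mmusgludluh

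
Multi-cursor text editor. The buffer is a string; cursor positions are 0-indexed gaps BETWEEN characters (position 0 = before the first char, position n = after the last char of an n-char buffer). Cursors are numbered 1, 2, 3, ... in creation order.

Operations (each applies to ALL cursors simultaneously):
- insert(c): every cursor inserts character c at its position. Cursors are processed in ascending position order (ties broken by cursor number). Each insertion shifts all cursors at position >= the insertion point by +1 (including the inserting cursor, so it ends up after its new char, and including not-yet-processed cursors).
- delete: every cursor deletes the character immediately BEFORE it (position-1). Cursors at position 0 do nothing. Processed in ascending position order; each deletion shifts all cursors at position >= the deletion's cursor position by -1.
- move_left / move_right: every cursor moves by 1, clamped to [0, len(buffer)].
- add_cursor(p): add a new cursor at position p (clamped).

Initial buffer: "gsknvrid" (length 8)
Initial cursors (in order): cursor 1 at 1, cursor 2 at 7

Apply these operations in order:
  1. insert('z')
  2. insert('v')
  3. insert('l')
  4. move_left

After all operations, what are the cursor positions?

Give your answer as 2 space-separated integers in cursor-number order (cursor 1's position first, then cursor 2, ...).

After op 1 (insert('z')): buffer="gzsknvrizd" (len 10), cursors c1@2 c2@9, authorship .1......2.
After op 2 (insert('v')): buffer="gzvsknvrizvd" (len 12), cursors c1@3 c2@11, authorship .11......22.
After op 3 (insert('l')): buffer="gzvlsknvrizvld" (len 14), cursors c1@4 c2@13, authorship .111......222.
After op 4 (move_left): buffer="gzvlsknvrizvld" (len 14), cursors c1@3 c2@12, authorship .111......222.

Answer: 3 12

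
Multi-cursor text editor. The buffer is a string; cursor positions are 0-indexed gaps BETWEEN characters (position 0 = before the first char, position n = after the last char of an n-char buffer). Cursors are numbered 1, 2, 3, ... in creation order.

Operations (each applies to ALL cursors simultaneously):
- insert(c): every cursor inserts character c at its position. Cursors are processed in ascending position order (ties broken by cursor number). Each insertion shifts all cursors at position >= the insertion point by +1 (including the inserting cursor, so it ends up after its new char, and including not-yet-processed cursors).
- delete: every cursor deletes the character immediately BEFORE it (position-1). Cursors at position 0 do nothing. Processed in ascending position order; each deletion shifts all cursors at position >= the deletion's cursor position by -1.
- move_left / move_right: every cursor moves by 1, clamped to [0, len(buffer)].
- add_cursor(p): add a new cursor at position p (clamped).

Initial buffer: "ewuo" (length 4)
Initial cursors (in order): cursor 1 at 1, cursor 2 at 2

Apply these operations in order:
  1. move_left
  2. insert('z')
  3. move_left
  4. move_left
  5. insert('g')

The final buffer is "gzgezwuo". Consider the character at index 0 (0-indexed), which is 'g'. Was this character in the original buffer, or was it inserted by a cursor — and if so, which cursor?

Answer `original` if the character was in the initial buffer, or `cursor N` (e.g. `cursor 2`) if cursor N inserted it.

Answer: cursor 1

Derivation:
After op 1 (move_left): buffer="ewuo" (len 4), cursors c1@0 c2@1, authorship ....
After op 2 (insert('z')): buffer="zezwuo" (len 6), cursors c1@1 c2@3, authorship 1.2...
After op 3 (move_left): buffer="zezwuo" (len 6), cursors c1@0 c2@2, authorship 1.2...
After op 4 (move_left): buffer="zezwuo" (len 6), cursors c1@0 c2@1, authorship 1.2...
After op 5 (insert('g')): buffer="gzgezwuo" (len 8), cursors c1@1 c2@3, authorship 112.2...
Authorship (.=original, N=cursor N): 1 1 2 . 2 . . .
Index 0: author = 1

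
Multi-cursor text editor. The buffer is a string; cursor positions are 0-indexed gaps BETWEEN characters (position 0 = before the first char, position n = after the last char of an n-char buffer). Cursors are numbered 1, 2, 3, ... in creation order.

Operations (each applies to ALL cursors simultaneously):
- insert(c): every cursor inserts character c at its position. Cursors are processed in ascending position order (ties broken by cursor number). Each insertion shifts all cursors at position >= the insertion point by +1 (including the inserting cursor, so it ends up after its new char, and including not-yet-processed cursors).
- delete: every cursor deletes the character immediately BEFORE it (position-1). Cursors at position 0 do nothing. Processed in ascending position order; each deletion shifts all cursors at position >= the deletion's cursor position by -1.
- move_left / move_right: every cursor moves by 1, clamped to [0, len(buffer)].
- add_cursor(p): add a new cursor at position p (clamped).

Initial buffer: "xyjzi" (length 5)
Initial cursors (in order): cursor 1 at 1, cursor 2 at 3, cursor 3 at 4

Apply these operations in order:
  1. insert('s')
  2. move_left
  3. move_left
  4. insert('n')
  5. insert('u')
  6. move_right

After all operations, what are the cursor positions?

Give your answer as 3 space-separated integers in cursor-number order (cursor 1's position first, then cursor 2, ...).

After op 1 (insert('s')): buffer="xsyjszsi" (len 8), cursors c1@2 c2@5 c3@7, authorship .1..2.3.
After op 2 (move_left): buffer="xsyjszsi" (len 8), cursors c1@1 c2@4 c3@6, authorship .1..2.3.
After op 3 (move_left): buffer="xsyjszsi" (len 8), cursors c1@0 c2@3 c3@5, authorship .1..2.3.
After op 4 (insert('n')): buffer="nxsynjsnzsi" (len 11), cursors c1@1 c2@5 c3@8, authorship 1.1.2.23.3.
After op 5 (insert('u')): buffer="nuxsynujsnuzsi" (len 14), cursors c1@2 c2@7 c3@11, authorship 11.1.22.233.3.
After op 6 (move_right): buffer="nuxsynujsnuzsi" (len 14), cursors c1@3 c2@8 c3@12, authorship 11.1.22.233.3.

Answer: 3 8 12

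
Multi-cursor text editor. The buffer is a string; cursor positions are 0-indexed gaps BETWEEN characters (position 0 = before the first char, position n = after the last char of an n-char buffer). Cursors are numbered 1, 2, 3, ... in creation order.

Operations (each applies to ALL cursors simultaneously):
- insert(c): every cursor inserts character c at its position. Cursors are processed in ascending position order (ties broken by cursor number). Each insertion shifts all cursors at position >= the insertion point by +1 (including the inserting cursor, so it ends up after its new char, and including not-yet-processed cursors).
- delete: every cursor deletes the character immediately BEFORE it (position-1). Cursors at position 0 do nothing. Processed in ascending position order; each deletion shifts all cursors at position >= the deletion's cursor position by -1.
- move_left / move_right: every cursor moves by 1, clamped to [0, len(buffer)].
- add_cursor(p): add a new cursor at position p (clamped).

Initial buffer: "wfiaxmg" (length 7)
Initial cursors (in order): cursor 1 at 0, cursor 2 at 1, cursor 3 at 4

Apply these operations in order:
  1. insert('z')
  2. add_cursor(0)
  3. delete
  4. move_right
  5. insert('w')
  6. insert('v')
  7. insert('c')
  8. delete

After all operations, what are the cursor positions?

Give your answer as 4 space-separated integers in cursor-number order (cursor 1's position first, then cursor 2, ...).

After op 1 (insert('z')): buffer="zwzfiazxmg" (len 10), cursors c1@1 c2@3 c3@7, authorship 1.2...3...
After op 2 (add_cursor(0)): buffer="zwzfiazxmg" (len 10), cursors c4@0 c1@1 c2@3 c3@7, authorship 1.2...3...
After op 3 (delete): buffer="wfiaxmg" (len 7), cursors c1@0 c4@0 c2@1 c3@4, authorship .......
After op 4 (move_right): buffer="wfiaxmg" (len 7), cursors c1@1 c4@1 c2@2 c3@5, authorship .......
After op 5 (insert('w')): buffer="wwwfwiaxwmg" (len 11), cursors c1@3 c4@3 c2@5 c3@9, authorship .14.2...3..
After op 6 (insert('v')): buffer="wwwvvfwviaxwvmg" (len 15), cursors c1@5 c4@5 c2@8 c3@13, authorship .1414.22...33..
After op 7 (insert('c')): buffer="wwwvvccfwvciaxwvcmg" (len 19), cursors c1@7 c4@7 c2@11 c3@17, authorship .141414.222...333..
After op 8 (delete): buffer="wwwvvfwviaxwvmg" (len 15), cursors c1@5 c4@5 c2@8 c3@13, authorship .1414.22...33..

Answer: 5 8 13 5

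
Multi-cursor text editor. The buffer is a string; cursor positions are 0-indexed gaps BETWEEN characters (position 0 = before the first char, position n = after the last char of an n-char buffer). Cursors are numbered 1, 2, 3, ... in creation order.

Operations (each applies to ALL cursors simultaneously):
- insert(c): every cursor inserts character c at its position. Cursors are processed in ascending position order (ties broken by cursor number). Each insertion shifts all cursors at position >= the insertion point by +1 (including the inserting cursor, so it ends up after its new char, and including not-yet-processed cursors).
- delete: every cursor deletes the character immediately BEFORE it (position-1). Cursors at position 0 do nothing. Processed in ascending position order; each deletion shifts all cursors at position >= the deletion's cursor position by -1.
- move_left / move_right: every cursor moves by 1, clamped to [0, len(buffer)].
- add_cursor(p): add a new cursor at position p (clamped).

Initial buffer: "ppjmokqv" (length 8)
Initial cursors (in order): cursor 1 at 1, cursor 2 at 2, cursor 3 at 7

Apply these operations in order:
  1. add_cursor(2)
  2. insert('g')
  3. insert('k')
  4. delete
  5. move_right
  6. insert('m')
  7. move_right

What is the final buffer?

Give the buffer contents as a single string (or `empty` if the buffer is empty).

Answer: pgpmggjmmmokqgvm

Derivation:
After op 1 (add_cursor(2)): buffer="ppjmokqv" (len 8), cursors c1@1 c2@2 c4@2 c3@7, authorship ........
After op 2 (insert('g')): buffer="pgpggjmokqgv" (len 12), cursors c1@2 c2@5 c4@5 c3@11, authorship .1.24.....3.
After op 3 (insert('k')): buffer="pgkpggkkjmokqgkv" (len 16), cursors c1@3 c2@8 c4@8 c3@15, authorship .11.2424.....33.
After op 4 (delete): buffer="pgpggjmokqgv" (len 12), cursors c1@2 c2@5 c4@5 c3@11, authorship .1.24.....3.
After op 5 (move_right): buffer="pgpggjmokqgv" (len 12), cursors c1@3 c2@6 c4@6 c3@12, authorship .1.24.....3.
After op 6 (insert('m')): buffer="pgpmggjmmmokqgvm" (len 16), cursors c1@4 c2@9 c4@9 c3@16, authorship .1.124.24....3.3
After op 7 (move_right): buffer="pgpmggjmmmokqgvm" (len 16), cursors c1@5 c2@10 c4@10 c3@16, authorship .1.124.24....3.3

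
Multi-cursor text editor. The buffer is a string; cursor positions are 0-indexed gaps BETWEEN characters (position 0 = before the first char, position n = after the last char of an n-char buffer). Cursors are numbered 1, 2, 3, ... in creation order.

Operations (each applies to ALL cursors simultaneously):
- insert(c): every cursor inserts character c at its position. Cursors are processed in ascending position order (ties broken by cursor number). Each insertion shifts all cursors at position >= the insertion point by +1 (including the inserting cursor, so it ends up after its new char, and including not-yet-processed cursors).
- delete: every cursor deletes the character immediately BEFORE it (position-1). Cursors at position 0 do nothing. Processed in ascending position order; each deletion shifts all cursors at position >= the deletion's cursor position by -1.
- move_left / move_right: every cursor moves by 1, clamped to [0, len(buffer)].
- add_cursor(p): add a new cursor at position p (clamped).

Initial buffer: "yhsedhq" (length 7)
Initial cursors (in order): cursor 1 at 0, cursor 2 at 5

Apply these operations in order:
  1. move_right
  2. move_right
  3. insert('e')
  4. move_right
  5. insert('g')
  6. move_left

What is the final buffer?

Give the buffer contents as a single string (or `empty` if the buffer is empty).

Answer: yhesgedhqeg

Derivation:
After op 1 (move_right): buffer="yhsedhq" (len 7), cursors c1@1 c2@6, authorship .......
After op 2 (move_right): buffer="yhsedhq" (len 7), cursors c1@2 c2@7, authorship .......
After op 3 (insert('e')): buffer="yhesedhqe" (len 9), cursors c1@3 c2@9, authorship ..1.....2
After op 4 (move_right): buffer="yhesedhqe" (len 9), cursors c1@4 c2@9, authorship ..1.....2
After op 5 (insert('g')): buffer="yhesgedhqeg" (len 11), cursors c1@5 c2@11, authorship ..1.1....22
After op 6 (move_left): buffer="yhesgedhqeg" (len 11), cursors c1@4 c2@10, authorship ..1.1....22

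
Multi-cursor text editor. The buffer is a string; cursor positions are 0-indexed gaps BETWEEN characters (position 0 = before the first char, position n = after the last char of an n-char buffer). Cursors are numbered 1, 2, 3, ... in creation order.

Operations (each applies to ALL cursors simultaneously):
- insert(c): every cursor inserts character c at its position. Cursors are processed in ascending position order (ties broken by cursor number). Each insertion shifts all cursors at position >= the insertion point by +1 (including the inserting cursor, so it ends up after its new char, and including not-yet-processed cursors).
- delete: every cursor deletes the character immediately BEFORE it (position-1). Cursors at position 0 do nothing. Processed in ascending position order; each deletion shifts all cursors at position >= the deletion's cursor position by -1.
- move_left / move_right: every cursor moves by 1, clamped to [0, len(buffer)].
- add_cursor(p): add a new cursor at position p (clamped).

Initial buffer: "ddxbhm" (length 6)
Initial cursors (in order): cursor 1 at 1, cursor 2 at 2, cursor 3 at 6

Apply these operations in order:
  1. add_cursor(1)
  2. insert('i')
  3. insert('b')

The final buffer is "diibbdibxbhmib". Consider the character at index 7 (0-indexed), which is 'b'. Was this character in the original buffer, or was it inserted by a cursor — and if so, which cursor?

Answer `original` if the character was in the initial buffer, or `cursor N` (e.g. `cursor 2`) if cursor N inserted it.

After op 1 (add_cursor(1)): buffer="ddxbhm" (len 6), cursors c1@1 c4@1 c2@2 c3@6, authorship ......
After op 2 (insert('i')): buffer="diidixbhmi" (len 10), cursors c1@3 c4@3 c2@5 c3@10, authorship .14.2....3
After op 3 (insert('b')): buffer="diibbdibxbhmib" (len 14), cursors c1@5 c4@5 c2@8 c3@14, authorship .1414.22....33
Authorship (.=original, N=cursor N): . 1 4 1 4 . 2 2 . . . . 3 3
Index 7: author = 2

Answer: cursor 2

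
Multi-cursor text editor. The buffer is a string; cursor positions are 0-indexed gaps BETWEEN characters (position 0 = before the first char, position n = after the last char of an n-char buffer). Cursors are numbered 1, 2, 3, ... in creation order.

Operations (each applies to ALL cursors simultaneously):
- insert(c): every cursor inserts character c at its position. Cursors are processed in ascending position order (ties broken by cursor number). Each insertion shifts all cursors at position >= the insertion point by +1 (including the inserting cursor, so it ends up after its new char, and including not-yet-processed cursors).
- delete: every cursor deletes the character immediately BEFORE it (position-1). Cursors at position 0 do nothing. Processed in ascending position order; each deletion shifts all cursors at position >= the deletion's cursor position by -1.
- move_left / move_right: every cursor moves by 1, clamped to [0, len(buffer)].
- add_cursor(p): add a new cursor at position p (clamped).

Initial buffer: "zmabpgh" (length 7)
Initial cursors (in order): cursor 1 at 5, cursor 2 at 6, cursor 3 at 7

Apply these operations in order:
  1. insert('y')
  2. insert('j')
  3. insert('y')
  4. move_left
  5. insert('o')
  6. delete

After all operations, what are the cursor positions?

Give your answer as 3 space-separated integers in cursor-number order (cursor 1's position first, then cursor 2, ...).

Answer: 7 11 15

Derivation:
After op 1 (insert('y')): buffer="zmabpygyhy" (len 10), cursors c1@6 c2@8 c3@10, authorship .....1.2.3
After op 2 (insert('j')): buffer="zmabpyjgyjhyj" (len 13), cursors c1@7 c2@10 c3@13, authorship .....11.22.33
After op 3 (insert('y')): buffer="zmabpyjygyjyhyjy" (len 16), cursors c1@8 c2@12 c3@16, authorship .....111.222.333
After op 4 (move_left): buffer="zmabpyjygyjyhyjy" (len 16), cursors c1@7 c2@11 c3@15, authorship .....111.222.333
After op 5 (insert('o')): buffer="zmabpyjoygyjoyhyjoy" (len 19), cursors c1@8 c2@13 c3@18, authorship .....1111.2222.3333
After op 6 (delete): buffer="zmabpyjygyjyhyjy" (len 16), cursors c1@7 c2@11 c3@15, authorship .....111.222.333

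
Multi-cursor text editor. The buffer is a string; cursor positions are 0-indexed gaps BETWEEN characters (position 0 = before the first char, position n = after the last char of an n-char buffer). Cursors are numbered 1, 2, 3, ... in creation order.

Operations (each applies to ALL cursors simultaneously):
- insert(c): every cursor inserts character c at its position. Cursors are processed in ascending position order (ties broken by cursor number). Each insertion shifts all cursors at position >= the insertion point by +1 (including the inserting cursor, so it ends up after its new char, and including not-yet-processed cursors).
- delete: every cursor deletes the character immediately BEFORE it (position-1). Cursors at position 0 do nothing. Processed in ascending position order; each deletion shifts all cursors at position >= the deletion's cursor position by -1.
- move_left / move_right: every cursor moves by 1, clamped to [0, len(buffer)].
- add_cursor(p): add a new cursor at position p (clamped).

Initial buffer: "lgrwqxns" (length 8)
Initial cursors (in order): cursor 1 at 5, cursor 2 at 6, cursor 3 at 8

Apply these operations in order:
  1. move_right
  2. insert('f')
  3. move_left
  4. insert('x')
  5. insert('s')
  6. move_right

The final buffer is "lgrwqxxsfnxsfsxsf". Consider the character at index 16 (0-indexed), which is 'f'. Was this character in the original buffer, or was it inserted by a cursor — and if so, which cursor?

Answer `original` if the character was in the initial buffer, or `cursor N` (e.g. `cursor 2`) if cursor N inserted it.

After op 1 (move_right): buffer="lgrwqxns" (len 8), cursors c1@6 c2@7 c3@8, authorship ........
After op 2 (insert('f')): buffer="lgrwqxfnfsf" (len 11), cursors c1@7 c2@9 c3@11, authorship ......1.2.3
After op 3 (move_left): buffer="lgrwqxfnfsf" (len 11), cursors c1@6 c2@8 c3@10, authorship ......1.2.3
After op 4 (insert('x')): buffer="lgrwqxxfnxfsxf" (len 14), cursors c1@7 c2@10 c3@13, authorship ......11.22.33
After op 5 (insert('s')): buffer="lgrwqxxsfnxsfsxsf" (len 17), cursors c1@8 c2@12 c3@16, authorship ......111.222.333
After op 6 (move_right): buffer="lgrwqxxsfnxsfsxsf" (len 17), cursors c1@9 c2@13 c3@17, authorship ......111.222.333
Authorship (.=original, N=cursor N): . . . . . . 1 1 1 . 2 2 2 . 3 3 3
Index 16: author = 3

Answer: cursor 3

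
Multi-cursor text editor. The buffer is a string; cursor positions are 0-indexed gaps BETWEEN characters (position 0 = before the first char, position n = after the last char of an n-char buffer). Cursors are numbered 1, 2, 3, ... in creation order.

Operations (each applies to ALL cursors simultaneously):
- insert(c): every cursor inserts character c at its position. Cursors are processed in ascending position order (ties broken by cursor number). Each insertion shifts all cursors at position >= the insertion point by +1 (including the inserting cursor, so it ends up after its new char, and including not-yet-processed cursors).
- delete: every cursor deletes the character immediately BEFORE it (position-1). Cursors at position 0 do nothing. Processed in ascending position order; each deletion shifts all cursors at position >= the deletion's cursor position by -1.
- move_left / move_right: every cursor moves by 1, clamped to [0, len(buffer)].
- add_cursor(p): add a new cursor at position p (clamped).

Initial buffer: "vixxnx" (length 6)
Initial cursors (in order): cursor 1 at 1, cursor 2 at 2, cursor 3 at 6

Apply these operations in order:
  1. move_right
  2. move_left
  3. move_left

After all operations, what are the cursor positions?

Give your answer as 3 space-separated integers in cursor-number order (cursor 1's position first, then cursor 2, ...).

Answer: 0 1 4

Derivation:
After op 1 (move_right): buffer="vixxnx" (len 6), cursors c1@2 c2@3 c3@6, authorship ......
After op 2 (move_left): buffer="vixxnx" (len 6), cursors c1@1 c2@2 c3@5, authorship ......
After op 3 (move_left): buffer="vixxnx" (len 6), cursors c1@0 c2@1 c3@4, authorship ......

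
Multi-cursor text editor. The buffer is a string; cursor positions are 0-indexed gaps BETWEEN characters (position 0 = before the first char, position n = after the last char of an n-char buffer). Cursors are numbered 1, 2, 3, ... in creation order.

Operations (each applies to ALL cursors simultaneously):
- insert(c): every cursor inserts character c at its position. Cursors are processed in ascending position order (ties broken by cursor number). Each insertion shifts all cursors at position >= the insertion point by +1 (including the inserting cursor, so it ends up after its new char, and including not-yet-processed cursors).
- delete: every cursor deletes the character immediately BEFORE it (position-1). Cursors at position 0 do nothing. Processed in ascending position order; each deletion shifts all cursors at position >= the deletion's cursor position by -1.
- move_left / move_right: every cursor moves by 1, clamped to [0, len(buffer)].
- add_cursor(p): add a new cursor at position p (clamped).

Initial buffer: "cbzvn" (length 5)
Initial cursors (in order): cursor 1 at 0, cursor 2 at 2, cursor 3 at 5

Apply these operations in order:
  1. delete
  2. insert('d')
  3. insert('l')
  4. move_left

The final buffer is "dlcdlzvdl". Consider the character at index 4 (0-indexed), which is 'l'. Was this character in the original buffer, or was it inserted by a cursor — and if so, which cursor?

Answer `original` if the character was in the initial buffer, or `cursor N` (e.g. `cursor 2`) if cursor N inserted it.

Answer: cursor 2

Derivation:
After op 1 (delete): buffer="czv" (len 3), cursors c1@0 c2@1 c3@3, authorship ...
After op 2 (insert('d')): buffer="dcdzvd" (len 6), cursors c1@1 c2@3 c3@6, authorship 1.2..3
After op 3 (insert('l')): buffer="dlcdlzvdl" (len 9), cursors c1@2 c2@5 c3@9, authorship 11.22..33
After op 4 (move_left): buffer="dlcdlzvdl" (len 9), cursors c1@1 c2@4 c3@8, authorship 11.22..33
Authorship (.=original, N=cursor N): 1 1 . 2 2 . . 3 3
Index 4: author = 2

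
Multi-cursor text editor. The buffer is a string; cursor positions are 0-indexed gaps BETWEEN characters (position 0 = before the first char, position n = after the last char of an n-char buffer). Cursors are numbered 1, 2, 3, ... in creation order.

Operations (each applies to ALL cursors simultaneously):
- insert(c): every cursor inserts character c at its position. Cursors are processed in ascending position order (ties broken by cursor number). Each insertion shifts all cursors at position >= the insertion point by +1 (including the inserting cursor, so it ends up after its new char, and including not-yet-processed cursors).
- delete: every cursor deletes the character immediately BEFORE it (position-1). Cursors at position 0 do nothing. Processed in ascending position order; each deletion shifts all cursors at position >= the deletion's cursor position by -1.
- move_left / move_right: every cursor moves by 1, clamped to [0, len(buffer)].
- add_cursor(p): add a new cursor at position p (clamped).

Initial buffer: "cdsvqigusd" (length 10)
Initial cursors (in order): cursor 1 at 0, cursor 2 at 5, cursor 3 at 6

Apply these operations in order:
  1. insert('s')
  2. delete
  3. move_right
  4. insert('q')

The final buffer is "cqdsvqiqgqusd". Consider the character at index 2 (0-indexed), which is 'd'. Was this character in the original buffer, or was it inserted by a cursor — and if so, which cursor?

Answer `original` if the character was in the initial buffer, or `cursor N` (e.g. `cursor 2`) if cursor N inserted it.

After op 1 (insert('s')): buffer="scdsvqsisgusd" (len 13), cursors c1@1 c2@7 c3@9, authorship 1.....2.3....
After op 2 (delete): buffer="cdsvqigusd" (len 10), cursors c1@0 c2@5 c3@6, authorship ..........
After op 3 (move_right): buffer="cdsvqigusd" (len 10), cursors c1@1 c2@6 c3@7, authorship ..........
After op 4 (insert('q')): buffer="cqdsvqiqgqusd" (len 13), cursors c1@2 c2@8 c3@10, authorship .1.....2.3...
Authorship (.=original, N=cursor N): . 1 . . . . . 2 . 3 . . .
Index 2: author = original

Answer: original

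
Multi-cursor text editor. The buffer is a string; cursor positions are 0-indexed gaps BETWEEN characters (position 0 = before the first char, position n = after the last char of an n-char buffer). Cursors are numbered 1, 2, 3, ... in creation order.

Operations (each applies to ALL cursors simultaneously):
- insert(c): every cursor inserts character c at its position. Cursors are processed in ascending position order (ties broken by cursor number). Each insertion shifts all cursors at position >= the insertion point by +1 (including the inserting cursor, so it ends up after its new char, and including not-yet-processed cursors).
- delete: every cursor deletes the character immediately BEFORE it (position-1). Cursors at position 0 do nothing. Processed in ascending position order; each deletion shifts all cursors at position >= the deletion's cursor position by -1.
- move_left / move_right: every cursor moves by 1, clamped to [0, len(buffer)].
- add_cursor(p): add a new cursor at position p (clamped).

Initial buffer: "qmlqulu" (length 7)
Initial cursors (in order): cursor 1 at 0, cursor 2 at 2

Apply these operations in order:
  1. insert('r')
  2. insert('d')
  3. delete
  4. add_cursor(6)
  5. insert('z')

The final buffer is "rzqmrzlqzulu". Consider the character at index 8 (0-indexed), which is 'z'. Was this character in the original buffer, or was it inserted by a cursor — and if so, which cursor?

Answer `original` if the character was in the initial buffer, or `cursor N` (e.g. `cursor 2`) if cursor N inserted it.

After op 1 (insert('r')): buffer="rqmrlqulu" (len 9), cursors c1@1 c2@4, authorship 1..2.....
After op 2 (insert('d')): buffer="rdqmrdlqulu" (len 11), cursors c1@2 c2@6, authorship 11..22.....
After op 3 (delete): buffer="rqmrlqulu" (len 9), cursors c1@1 c2@4, authorship 1..2.....
After op 4 (add_cursor(6)): buffer="rqmrlqulu" (len 9), cursors c1@1 c2@4 c3@6, authorship 1..2.....
After op 5 (insert('z')): buffer="rzqmrzlqzulu" (len 12), cursors c1@2 c2@6 c3@9, authorship 11..22..3...
Authorship (.=original, N=cursor N): 1 1 . . 2 2 . . 3 . . .
Index 8: author = 3

Answer: cursor 3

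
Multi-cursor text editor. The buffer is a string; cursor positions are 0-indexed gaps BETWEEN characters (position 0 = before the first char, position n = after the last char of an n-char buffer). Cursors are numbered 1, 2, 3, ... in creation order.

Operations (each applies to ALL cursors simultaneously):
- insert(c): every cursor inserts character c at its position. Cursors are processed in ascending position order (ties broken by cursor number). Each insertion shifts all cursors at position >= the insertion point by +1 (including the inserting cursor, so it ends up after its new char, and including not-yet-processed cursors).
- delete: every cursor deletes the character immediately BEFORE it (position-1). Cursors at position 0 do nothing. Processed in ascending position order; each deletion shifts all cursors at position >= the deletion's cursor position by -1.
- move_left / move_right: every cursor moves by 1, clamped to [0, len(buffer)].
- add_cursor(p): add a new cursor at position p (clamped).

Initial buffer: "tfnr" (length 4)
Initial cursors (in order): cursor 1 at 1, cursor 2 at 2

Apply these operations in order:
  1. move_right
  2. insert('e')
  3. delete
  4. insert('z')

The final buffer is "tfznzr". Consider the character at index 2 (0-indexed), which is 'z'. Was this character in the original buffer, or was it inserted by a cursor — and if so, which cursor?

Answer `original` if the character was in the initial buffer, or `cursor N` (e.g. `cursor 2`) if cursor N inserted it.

After op 1 (move_right): buffer="tfnr" (len 4), cursors c1@2 c2@3, authorship ....
After op 2 (insert('e')): buffer="tfener" (len 6), cursors c1@3 c2@5, authorship ..1.2.
After op 3 (delete): buffer="tfnr" (len 4), cursors c1@2 c2@3, authorship ....
After op 4 (insert('z')): buffer="tfznzr" (len 6), cursors c1@3 c2@5, authorship ..1.2.
Authorship (.=original, N=cursor N): . . 1 . 2 .
Index 2: author = 1

Answer: cursor 1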